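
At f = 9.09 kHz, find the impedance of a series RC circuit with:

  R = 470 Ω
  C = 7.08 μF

Step 1 — Angular frequency: ω = 2π·f = 2π·9090 = 5.711e+04 rad/s.
Step 2 — Component impedances:
  R: Z = R = 470 Ω
  C: Z = 1/(jωC) = -j/(ω·C) = 0 - j2.473 Ω
Step 3 — Series combination: Z_total = R + C = 470 - j2.473 Ω = 470∠-0.3° Ω.

Z = 470 - j2.473 Ω = 470∠-0.3° Ω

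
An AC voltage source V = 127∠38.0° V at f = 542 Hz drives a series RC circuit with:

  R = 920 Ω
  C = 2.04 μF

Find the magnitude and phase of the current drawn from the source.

Step 1 — Angular frequency: ω = 2π·f = 2π·542 = 3405 rad/s.
Step 2 — Component impedances:
  R: Z = R = 920 Ω
  C: Z = 1/(jωC) = -j/(ω·C) = 0 - j143.9 Ω
Step 3 — Series combination: Z_total = R + C = 920 - j143.9 Ω = 931.2∠-8.9° Ω.
Step 4 — Source phasor: V = 127∠38.0° V = 100.1 + j78.19 V.
Step 5 — Ohm's law: I = V / Z_total = (100.1 + j78.19) / (920 - j143.9) = 0.0932 + j0.09957 A.
Step 6 — Convert to polar: |I| = 0.1364 A, ∠I = 46.9°.

I = 0.1364∠46.9° A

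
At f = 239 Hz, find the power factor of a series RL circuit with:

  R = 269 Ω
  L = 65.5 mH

Step 1 — Angular frequency: ω = 2π·f = 2π·239 = 1502 rad/s.
Step 2 — Component impedances:
  R: Z = R = 269 Ω
  L: Z = jωL = j·1502·0.0655 = 0 + j98.36 Ω
Step 3 — Series combination: Z_total = R + L = 269 + j98.36 Ω = 286.4∠20.1° Ω.
Step 4 — Power factor: PF = cos(φ) = Re(Z)/|Z| = 269/286.4 = 0.9392.
Step 5 — Type: Im(Z) = 98.36 ⇒ lagging (phase φ = 20.1°).

PF = 0.9392 (lagging, φ = 20.1°)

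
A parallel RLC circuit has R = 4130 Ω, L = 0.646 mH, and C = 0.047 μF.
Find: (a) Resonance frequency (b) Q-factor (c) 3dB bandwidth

Step 1 — Resonance: ω₀ = 1/√(LC) = 1/√(0.000646·4.7e-08) = 1.815e+05 rad/s.
Step 2 — f₀ = ω₀/(2π) = 2.888e+04 Hz.
Step 3 — Parallel Q: Q = R/(ω₀L) = 4130/(1.815e+05·0.000646) = 35.23.
Step 4 — Bandwidth: Δω = ω₀/Q = 5152 rad/s; BW = Δω/(2π) = 819.9 Hz.

(a) f₀ = 2.888e+04 Hz  (b) Q = 35.23  (c) BW = 819.9 Hz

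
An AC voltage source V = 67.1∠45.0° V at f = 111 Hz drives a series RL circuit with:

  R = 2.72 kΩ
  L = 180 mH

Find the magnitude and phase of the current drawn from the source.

Step 1 — Angular frequency: ω = 2π·f = 2π·111 = 697.4 rad/s.
Step 2 — Component impedances:
  R: Z = R = 2720 Ω
  L: Z = jωL = j·697.4·0.18 = 0 + j125.5 Ω
Step 3 — Series combination: Z_total = R + L = 2720 + j125.5 Ω = 2723∠2.6° Ω.
Step 4 — Source phasor: V = 67.1∠45.0° V = 47.45 + j47.45 V.
Step 5 — Ohm's law: I = V / Z_total = (47.45 + j47.45) / (2720 + j125.5) = 0.01821 + j0.0166 A.
Step 6 — Convert to polar: |I| = 0.02464 A, ∠I = 42.4°.

I = 0.02464∠42.4° A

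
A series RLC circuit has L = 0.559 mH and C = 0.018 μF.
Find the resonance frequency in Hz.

Step 1 — Resonance condition Im(Z)=0 gives ω₀ = 1/√(LC).
Step 2 — ω₀ = 1/√(0.000559·1.8e-08) = 3.153e+05 rad/s.
Step 3 — f₀ = ω₀/(2π) = 5.017e+04 Hz.

f₀ = 5.017e+04 Hz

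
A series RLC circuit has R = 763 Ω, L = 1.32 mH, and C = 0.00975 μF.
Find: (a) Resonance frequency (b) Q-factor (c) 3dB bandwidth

Step 1 — Resonance: ω₀ = 1/√(LC) = 1/√(0.00132·9.75e-09) = 2.787e+05 rad/s.
Step 2 — f₀ = ω₀/(2π) = 4.436e+04 Hz.
Step 3 — Series Q: Q = ω₀L/R = 2.787e+05·0.00132/763 = 0.4822.
Step 4 — Bandwidth: Δω = ω₀/Q = 5.78e+05 rad/s; BW = Δω/(2π) = 9.2e+04 Hz.

(a) f₀ = 4.436e+04 Hz  (b) Q = 0.4822  (c) BW = 9.2e+04 Hz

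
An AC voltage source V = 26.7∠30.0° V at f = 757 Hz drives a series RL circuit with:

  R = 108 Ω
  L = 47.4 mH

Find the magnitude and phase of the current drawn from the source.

Step 1 — Angular frequency: ω = 2π·f = 2π·757 = 4756 rad/s.
Step 2 — Component impedances:
  R: Z = R = 108 Ω
  L: Z = jωL = j·4756·0.0474 = 0 + j225.5 Ω
Step 3 — Series combination: Z_total = R + L = 108 + j225.5 Ω = 250∠64.4° Ω.
Step 4 — Source phasor: V = 26.7∠30.0° V = 23.12 + j13.35 V.
Step 5 — Ohm's law: I = V / Z_total = (23.12 + j13.35) / (108 + j225.5) = 0.08812 - j0.06035 A.
Step 6 — Convert to polar: |I| = 0.1068 A, ∠I = -34.4°.

I = 0.1068∠-34.4° A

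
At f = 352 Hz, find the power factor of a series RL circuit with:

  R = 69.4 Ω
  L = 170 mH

Step 1 — Angular frequency: ω = 2π·f = 2π·352 = 2212 rad/s.
Step 2 — Component impedances:
  R: Z = R = 69.4 Ω
  L: Z = jωL = j·2212·0.17 = 0 + j376 Ω
Step 3 — Series combination: Z_total = R + L = 69.4 + j376 Ω = 382.3∠79.5° Ω.
Step 4 — Power factor: PF = cos(φ) = Re(Z)/|Z| = 69.4/382.3 = 0.1815.
Step 5 — Type: Im(Z) = 376 ⇒ lagging (phase φ = 79.5°).

PF = 0.1815 (lagging, φ = 79.5°)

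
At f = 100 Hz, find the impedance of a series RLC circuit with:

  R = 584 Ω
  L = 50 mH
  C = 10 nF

Step 1 — Angular frequency: ω = 2π·f = 2π·100 = 628.3 rad/s.
Step 2 — Component impedances:
  R: Z = R = 584 Ω
  L: Z = jωL = j·628.3·0.05 = 0 + j31.42 Ω
  C: Z = 1/(jωC) = -j/(ω·C) = 0 - j1.592e+05 Ω
Step 3 — Series combination: Z_total = R + L + C = 584 - j1.591e+05 Ω = 1.591e+05∠-89.8° Ω.

Z = 584 - j1.591e+05 Ω = 1.591e+05∠-89.8° Ω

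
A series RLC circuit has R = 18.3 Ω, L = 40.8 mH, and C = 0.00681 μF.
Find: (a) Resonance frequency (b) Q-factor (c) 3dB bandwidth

Step 1 — Resonance condition Im(Z)=0 gives ω₀ = 1/√(LC).
Step 2 — ω₀ = 1/√(0.0408·6.81e-09) = 5.999e+04 rad/s.
Step 3 — f₀ = ω₀/(2π) = 9548 Hz.
Step 4 — Series Q: Q = ω₀L/R = 5.999e+04·0.0408/18.3 = 133.8.
Step 5 — 3dB bandwidth: Δω = ω₀/Q = 448.5 rad/s; BW = Δω/(2π) = 71.39 Hz.

(a) f₀ = 9548 Hz  (b) Q = 133.8  (c) BW = 71.39 Hz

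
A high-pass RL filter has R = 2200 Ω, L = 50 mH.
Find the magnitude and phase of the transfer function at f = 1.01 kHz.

Step 1 — Angular frequency: ω = 2π·1010 = 6346 rad/s.
Step 2 — Transfer function: H(jω) = jωL/(R + jωL).
Step 3 — Numerator jωL = j·317.3; denominator R + jωL = 2200 + j317.3.
Step 4 — H = 0.02038 + j0.1413.
Step 5 — Magnitude: |H| = 0.1428 (-16.9 dB); phase: φ = 81.8°.

|H| = 0.1428 (-16.9 dB), φ = 81.8°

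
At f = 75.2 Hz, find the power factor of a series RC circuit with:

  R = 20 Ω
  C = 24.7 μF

Step 1 — Angular frequency: ω = 2π·f = 2π·75.2 = 472.5 rad/s.
Step 2 — Component impedances:
  R: Z = R = 20 Ω
  C: Z = 1/(jωC) = -j/(ω·C) = 0 - j85.69 Ω
Step 3 — Series combination: Z_total = R + C = 20 - j85.69 Ω = 87.99∠-76.9° Ω.
Step 4 — Power factor: PF = cos(φ) = Re(Z)/|Z| = 20/87.99 = 0.2273.
Step 5 — Type: Im(Z) = -85.69 ⇒ leading (phase φ = -76.9°).

PF = 0.2273 (leading, φ = -76.9°)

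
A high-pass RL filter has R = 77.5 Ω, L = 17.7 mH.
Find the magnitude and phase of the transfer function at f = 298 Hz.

Step 1 — Angular frequency: ω = 2π·298 = 1872 rad/s.
Step 2 — Transfer function: H(jω) = jωL/(R + jωL).
Step 3 — Numerator jωL = j·33.14; denominator R + jωL = 77.5 + j33.14.
Step 4 — H = 0.1546 + j0.3615.
Step 5 — Magnitude: |H| = 0.3932 (-8.1 dB); phase: φ = 66.8°.

|H| = 0.3932 (-8.1 dB), φ = 66.8°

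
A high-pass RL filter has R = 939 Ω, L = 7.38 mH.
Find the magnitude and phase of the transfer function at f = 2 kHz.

Step 1 — Angular frequency: ω = 2π·2000 = 1.257e+04 rad/s.
Step 2 — Transfer function: H(jω) = jωL/(R + jωL).
Step 3 — Numerator jωL = j·92.74; denominator R + jωL = 939 + j92.74.
Step 4 — H = 0.00966 + j0.09781.
Step 5 — Magnitude: |H| = 0.09829 (-20.2 dB); phase: φ = 84.4°.

|H| = 0.09829 (-20.2 dB), φ = 84.4°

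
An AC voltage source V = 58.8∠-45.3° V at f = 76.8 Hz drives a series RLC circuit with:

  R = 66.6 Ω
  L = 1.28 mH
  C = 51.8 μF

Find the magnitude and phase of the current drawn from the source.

Step 1 — Angular frequency: ω = 2π·f = 2π·76.8 = 482.5 rad/s.
Step 2 — Component impedances:
  R: Z = R = 66.6 Ω
  L: Z = jωL = j·482.5·0.00128 = 0 + j0.6177 Ω
  C: Z = 1/(jωC) = -j/(ω·C) = 0 - j40.01 Ω
Step 3 — Series combination: Z_total = R + L + C = 66.6 - j39.39 Ω = 77.38∠-30.6° Ω.
Step 4 — Source phasor: V = 58.8∠-45.3° V = 41.36 - j41.8 V.
Step 5 — Ohm's law: I = V / Z_total = (41.36 - j41.8) / (66.6 - j39.39) = 0.7351 - j0.1928 A.
Step 6 — Convert to polar: |I| = 0.7599 A, ∠I = -14.7°.

I = 0.7599∠-14.7° A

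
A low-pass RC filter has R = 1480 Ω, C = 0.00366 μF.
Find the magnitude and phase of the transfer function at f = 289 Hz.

Step 1 — Angular frequency: ω = 2π·289 = 1816 rad/s.
Step 2 — Transfer function: H(jω) = 1/(1 + jωRC).
Step 3 — Denominator: 1 + jωRC = 1 + j·1816·1480·3.66e-09 = 1 + j0.009836.
Step 4 — H = 0.9999 - j0.009835.
Step 5 — Magnitude: |H| = 1 (-0.0 dB); phase: φ = -0.6°.

|H| = 1 (-0.0 dB), φ = -0.6°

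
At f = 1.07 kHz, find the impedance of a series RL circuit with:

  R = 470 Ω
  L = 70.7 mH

Step 1 — Angular frequency: ω = 2π·f = 2π·1070 = 6723 rad/s.
Step 2 — Component impedances:
  R: Z = R = 470 Ω
  L: Z = jωL = j·6723·0.0707 = 0 + j475.3 Ω
Step 3 — Series combination: Z_total = R + L = 470 + j475.3 Ω = 668.5∠45.3° Ω.

Z = 470 + j475.3 Ω = 668.5∠45.3° Ω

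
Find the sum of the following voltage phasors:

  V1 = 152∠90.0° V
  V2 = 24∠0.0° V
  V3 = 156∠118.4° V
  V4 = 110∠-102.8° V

Step 1 — Convert each phasor to rectangular form:
  V1 = 152·(cos(90.0°) + j·sin(90.0°)) = 0 + j152 V
  V2 = 24·(cos(0.0°) + j·sin(0.0°)) = 24 V
  V3 = 156·(cos(118.4°) + j·sin(118.4°)) = -74.2 + j137.2 V
  V4 = 110·(cos(-102.8°) + j·sin(-102.8°)) = -24.37 - j107.3 V
Step 2 — Sum components: V_total = -74.57 + j182 V.
Step 3 — Convert to polar: |V_total| = 196.6 V, ∠V_total = 112.3°.

V_total = 196.6∠112.3° V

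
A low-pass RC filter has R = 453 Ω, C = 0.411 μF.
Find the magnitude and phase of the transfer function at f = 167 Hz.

Step 1 — Angular frequency: ω = 2π·167 = 1049 rad/s.
Step 2 — Transfer function: H(jω) = 1/(1 + jωRC).
Step 3 — Denominator: 1 + jωRC = 1 + j·1049·453·4.11e-07 = 1 + j0.1954.
Step 4 — H = 0.9632 - j0.1882.
Step 5 — Magnitude: |H| = 0.9814 (-0.2 dB); phase: φ = -11.1°.

|H| = 0.9814 (-0.2 dB), φ = -11.1°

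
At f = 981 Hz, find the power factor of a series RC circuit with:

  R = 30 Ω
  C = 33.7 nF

Step 1 — Angular frequency: ω = 2π·f = 2π·981 = 6164 rad/s.
Step 2 — Component impedances:
  R: Z = R = 30 Ω
  C: Z = 1/(jωC) = -j/(ω·C) = 0 - j4814 Ω
Step 3 — Series combination: Z_total = R + C = 30 - j4814 Ω = 4814∠-89.6° Ω.
Step 4 — Power factor: PF = cos(φ) = Re(Z)/|Z| = 30/4814.3 = 0.006231.
Step 5 — Type: Im(Z) = -4814 ⇒ leading (phase φ = -89.6°).

PF = 0.006231 (leading, φ = -89.6°)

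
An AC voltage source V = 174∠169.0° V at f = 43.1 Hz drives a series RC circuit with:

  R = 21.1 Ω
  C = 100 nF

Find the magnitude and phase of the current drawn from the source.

Step 1 — Angular frequency: ω = 2π·f = 2π·43.1 = 270.8 rad/s.
Step 2 — Component impedances:
  R: Z = R = 21.1 Ω
  C: Z = 1/(jωC) = -j/(ω·C) = 0 - j3.693e+04 Ω
Step 3 — Series combination: Z_total = R + C = 21.1 - j3.693e+04 Ω = 3.693e+04∠-90.0° Ω.
Step 4 — Source phasor: V = 174∠169.0° V = -170.8 + j33.2 V.
Step 5 — Ohm's law: I = V / Z_total = (-170.8 + j33.2) / (21.1 - j3.693e+04) = -0.0009017 - j0.004625 A.
Step 6 — Convert to polar: |I| = 0.004712 A, ∠I = -101.0°.

I = 0.004712∠-101.0° A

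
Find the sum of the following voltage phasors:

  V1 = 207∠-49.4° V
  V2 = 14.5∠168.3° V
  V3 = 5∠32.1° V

Step 1 — Convert each phasor to rectangular form:
  V1 = 207·(cos(-49.4°) + j·sin(-49.4°)) = 134.7 - j157.2 V
  V2 = 14.5·(cos(168.3°) + j·sin(168.3°)) = -14.2 + j2.94 V
  V3 = 5·(cos(32.1°) + j·sin(32.1°)) = 4.236 + j2.657 V
Step 2 — Sum components: V_total = 124.7 - j151.6 V.
Step 3 — Convert to polar: |V_total| = 196.3 V, ∠V_total = -50.5°.

V_total = 196.3∠-50.5° V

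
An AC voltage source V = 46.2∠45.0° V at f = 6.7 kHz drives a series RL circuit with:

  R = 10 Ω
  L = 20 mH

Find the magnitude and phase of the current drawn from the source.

Step 1 — Angular frequency: ω = 2π·f = 2π·6700 = 4.21e+04 rad/s.
Step 2 — Component impedances:
  R: Z = R = 10 Ω
  L: Z = jωL = j·4.21e+04·0.02 = 0 + j841.9 Ω
Step 3 — Series combination: Z_total = R + L = 10 + j841.9 Ω = 842∠89.3° Ω.
Step 4 — Source phasor: V = 46.2∠45.0° V = 32.67 + j32.67 V.
Step 5 — Ohm's law: I = V / Z_total = (32.67 + j32.67) / (10 + j841.9) = 0.03926 - j0.03833 A.
Step 6 — Convert to polar: |I| = 0.05487 A, ∠I = -44.3°.

I = 0.05487∠-44.3° A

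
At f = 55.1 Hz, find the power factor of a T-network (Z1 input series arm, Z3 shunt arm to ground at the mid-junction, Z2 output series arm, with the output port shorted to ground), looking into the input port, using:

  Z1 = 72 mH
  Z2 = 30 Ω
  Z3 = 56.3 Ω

Step 1 — Angular frequency: ω = 2π·f = 2π·55.1 = 346.2 rad/s.
Step 2 — Component impedances:
  Z1: Z = jωL = j·346.2·0.072 = 0 + j24.93 Ω
  Z2: Z = R = 30 Ω
  Z3: Z = R = 56.3 Ω
Step 3 — With the output port shorted to ground, the output series arm Z2 runs from the junction to ground; the shunt arm Z3 also runs from the junction to ground. They appear in parallel: Z3 || Z2 = 19.57 Ω.
Step 4 — Series with input arm Z1: Z_in = Z1 + (Z3 || Z2) = 19.57 + j24.93 Ω = 31.69∠51.9° Ω.
Step 5 — Power factor: PF = cos(φ) = Re(Z)/|Z| = 19.57/31.69 = 0.6175.
Step 6 — Type: Im(Z) = 24.93 ⇒ lagging (phase φ = 51.9°).

PF = 0.6175 (lagging, φ = 51.9°)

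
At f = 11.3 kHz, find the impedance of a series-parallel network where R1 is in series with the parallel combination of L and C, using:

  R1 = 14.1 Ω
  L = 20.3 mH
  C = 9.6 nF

Step 1 — Angular frequency: ω = 2π·f = 2π·1.13e+04 = 7.1e+04 rad/s.
Step 2 — Component impedances:
  R1: Z = R = 14.1 Ω
  L: Z = jωL = j·7.1e+04·0.0203 = 0 + j1441 Ω
  C: Z = 1/(jωC) = -j/(ω·C) = 0 - j1467 Ω
Step 3 — Parallel branch: L || C = 1/(1/L + 1/C) = 0 + j8.185e+04 Ω.
Step 4 — Series with R1: Z_total = R1 + (L || C) = 14.1 + j8.185e+04 Ω = 8.185e+04∠90.0° Ω.

Z = 14.1 + j8.185e+04 Ω = 8.185e+04∠90.0° Ω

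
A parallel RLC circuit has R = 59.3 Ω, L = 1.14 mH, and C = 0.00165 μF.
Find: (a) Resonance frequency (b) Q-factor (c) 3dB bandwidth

Step 1 — Resonance: ω₀ = 1/√(LC) = 1/√(0.00114·1.65e-09) = 7.291e+05 rad/s.
Step 2 — f₀ = ω₀/(2π) = 1.16e+05 Hz.
Step 3 — Parallel Q: Q = R/(ω₀L) = 59.3/(7.291e+05·0.00114) = 0.07134.
Step 4 — Bandwidth: Δω = ω₀/Q = 1.022e+07 rad/s; BW = Δω/(2π) = 1.627e+06 Hz.

(a) f₀ = 1.16e+05 Hz  (b) Q = 0.07134  (c) BW = 1.627e+06 Hz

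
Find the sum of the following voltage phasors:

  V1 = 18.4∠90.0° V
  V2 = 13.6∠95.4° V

Step 1 — Convert each phasor to rectangular form:
  V1 = 18.4·(cos(90.0°) + j·sin(90.0°)) = 0 + j18.4 V
  V2 = 13.6·(cos(95.4°) + j·sin(95.4°)) = -1.28 + j13.54 V
Step 2 — Sum components: V_total = -1.28 + j31.94 V.
Step 3 — Convert to polar: |V_total| = 31.97 V, ∠V_total = 92.3°.

V_total = 31.97∠92.3° V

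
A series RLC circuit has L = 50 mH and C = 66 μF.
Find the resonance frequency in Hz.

Step 1 — Resonance condition Im(Z)=0 gives ω₀ = 1/√(LC).
Step 2 — ω₀ = 1/√(0.05·6.6e-05) = 550.5 rad/s.
Step 3 — f₀ = ω₀/(2π) = 87.61 Hz.

f₀ = 87.61 Hz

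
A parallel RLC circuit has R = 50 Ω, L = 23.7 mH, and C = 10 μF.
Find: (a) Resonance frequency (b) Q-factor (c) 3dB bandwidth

Step 1 — Resonance: ω₀ = 1/√(LC) = 1/√(0.0237·1e-05) = 2054 rad/s.
Step 2 — f₀ = ω₀/(2π) = 326.9 Hz.
Step 3 — Parallel Q: Q = R/(ω₀L) = 50/(2054·0.0237) = 1.027.
Step 4 — Bandwidth: Δω = ω₀/Q = 2000 rad/s; BW = Δω/(2π) = 318.3 Hz.

(a) f₀ = 326.9 Hz  (b) Q = 1.027  (c) BW = 318.3 Hz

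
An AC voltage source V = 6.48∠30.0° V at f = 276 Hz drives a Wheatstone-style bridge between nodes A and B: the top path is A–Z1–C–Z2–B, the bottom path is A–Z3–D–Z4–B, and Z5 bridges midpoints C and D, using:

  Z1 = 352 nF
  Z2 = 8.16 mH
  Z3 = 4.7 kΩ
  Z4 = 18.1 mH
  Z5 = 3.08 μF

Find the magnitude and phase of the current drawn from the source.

Step 1 — Angular frequency: ω = 2π·f = 2π·276 = 1734 rad/s.
Step 2 — Component impedances:
  Z1: Z = 1/(jωC) = -j/(ω·C) = 0 - j1638 Ω
  Z2: Z = jωL = j·1734·0.00816 = 0 + j14.15 Ω
  Z3: Z = R = 4700 Ω
  Z4: Z = jωL = j·1734·0.0181 = 0 + j31.39 Ω
  Z5: Z = 1/(jωC) = -j/(ω·C) = 0 - j187.2 Ω
Step 3 — Bridge requires nodal analysis (the Z5 bridge couples midpoints C and D, so the two paths cannot be reduced to a simple series/parallel combination). Setting node B to ground and injecting 1 A at node A, the 3-node admittance system at A, C, D solves to V_A = Z_AB = 501.5 - j1454 Ω = 1538∠-71.0° Ω.
Step 4 — Source phasor: V = 6.48∠30.0° V = 5.612 + j3.24 V.
Step 5 — Ohm's law: I = V / Z_total = (5.612 + j3.24) / (501.5 - j1454) = -0.0008018 + j0.004135 A.
Step 6 — Convert to polar: |I| = 0.004212 A, ∠I = 101.0°.

I = 0.004212∠101.0° A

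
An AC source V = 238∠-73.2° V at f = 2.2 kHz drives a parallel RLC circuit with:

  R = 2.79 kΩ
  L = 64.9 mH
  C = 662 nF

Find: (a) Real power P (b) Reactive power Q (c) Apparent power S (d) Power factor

Step 1 — Angular frequency: ω = 2π·f = 2π·2200 = 1.382e+04 rad/s.
Step 2 — Component impedances:
  R: Z = R = 2790 Ω
  L: Z = jωL = j·1.382e+04·0.0649 = 0 + j897.1 Ω
  C: Z = 1/(jωC) = -j/(ω·C) = 0 - j109.3 Ω
Step 3 — Parallel combination: 1/Z_total = 1/R + 1/L + 1/C; Z_total = 5.539 - j124.2 Ω = 124.3∠-87.4° Ω.
Step 4 — Source phasor: V = 238∠-73.2° V = 68.79 - j227.8 V.
Step 5 — Current: I = V / Z = 1.856 + j0.4711 A = 1.915∠14.2° A.
Step 6 — Complex power: S = V·I* = 20.3 - j455.2 VA.
Step 7 — Real power: P = Re(S) = 20.3 W.
Step 8 — Reactive power: Q = Im(S) = -455.2 VAR.
Step 9 — Apparent power: |S| = 455.7 VA.
Step 10 — Power factor: PF = P/|S| = 0.04456 (leading).

(a) P = 20.3 W  (b) Q = -455.2 VAR  (c) S = 455.7 VA  (d) PF = 0.04456 (leading)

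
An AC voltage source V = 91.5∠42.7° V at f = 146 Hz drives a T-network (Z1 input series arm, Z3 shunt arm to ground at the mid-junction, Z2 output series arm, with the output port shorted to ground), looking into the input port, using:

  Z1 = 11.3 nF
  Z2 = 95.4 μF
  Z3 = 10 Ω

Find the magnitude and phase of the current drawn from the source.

Step 1 — Angular frequency: ω = 2π·f = 2π·146 = 917.3 rad/s.
Step 2 — Component impedances:
  Z1: Z = 1/(jωC) = -j/(ω·C) = 0 - j9.647e+04 Ω
  Z2: Z = 1/(jωC) = -j/(ω·C) = 0 - j11.43 Ω
  Z3: Z = R = 10 Ω
Step 3 — With the output port shorted to ground, the output series arm Z2 runs from the junction to ground; the shunt arm Z3 also runs from the junction to ground. They appear in parallel: Z3 || Z2 = 5.663 - j4.956 Ω.
Step 4 — Series with input arm Z1: Z_in = Z1 + (Z3 || Z2) = 5.663 - j9.647e+04 Ω = 9.647e+04∠-90.0° Ω.
Step 5 — Source phasor: V = 91.5∠42.7° V = 67.24 + j62.05 V.
Step 6 — Ohm's law: I = V / Z_total = (67.24 + j62.05) / (5.663 - j9.647e+04) = -0.0006432 + j0.0006971 A.
Step 7 — Convert to polar: |I| = 0.0009484 A, ∠I = 132.7°.

I = 0.0009484∠132.7° A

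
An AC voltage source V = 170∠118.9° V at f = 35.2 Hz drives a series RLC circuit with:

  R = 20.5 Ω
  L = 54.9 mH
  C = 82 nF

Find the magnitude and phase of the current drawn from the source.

Step 1 — Angular frequency: ω = 2π·f = 2π·35.2 = 221.2 rad/s.
Step 2 — Component impedances:
  R: Z = R = 20.5 Ω
  L: Z = jωL = j·221.2·0.0549 = 0 + j12.14 Ω
  C: Z = 1/(jωC) = -j/(ω·C) = 0 - j5.514e+04 Ω
Step 3 — Series combination: Z_total = R + L + C = 20.5 - j5.513e+04 Ω = 5.513e+04∠-90.0° Ω.
Step 4 — Source phasor: V = 170∠118.9° V = -82.16 + j148.8 V.
Step 5 — Ohm's law: I = V / Z_total = (-82.16 + j148.8) / (20.5 - j5.513e+04) = -0.0027 - j0.001489 A.
Step 6 — Convert to polar: |I| = 0.003084 A, ∠I = -151.1°.

I = 0.003084∠-151.1° A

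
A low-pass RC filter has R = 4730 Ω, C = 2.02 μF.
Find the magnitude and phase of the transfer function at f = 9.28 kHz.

Step 1 — Angular frequency: ω = 2π·9280 = 5.831e+04 rad/s.
Step 2 — Transfer function: H(jω) = 1/(1 + jωRC).
Step 3 — Denominator: 1 + jωRC = 1 + j·5.831e+04·4730·2.02e-06 = 1 + j557.1.
Step 4 — H = 3.222e-06 - j0.001795.
Step 5 — Magnitude: |H| = 0.001795 (-54.9 dB); phase: φ = -89.9°.

|H| = 0.001795 (-54.9 dB), φ = -89.9°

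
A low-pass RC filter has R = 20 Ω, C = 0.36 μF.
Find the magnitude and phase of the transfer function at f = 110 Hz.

Step 1 — Angular frequency: ω = 2π·110 = 691.2 rad/s.
Step 2 — Transfer function: H(jω) = 1/(1 + jωRC).
Step 3 — Denominator: 1 + jωRC = 1 + j·691.2·20·3.6e-07 = 1 + j0.004976.
Step 4 — H = 1 - j0.004976.
Step 5 — Magnitude: |H| = 1 (-0.0 dB); phase: φ = -0.3°.

|H| = 1 (-0.0 dB), φ = -0.3°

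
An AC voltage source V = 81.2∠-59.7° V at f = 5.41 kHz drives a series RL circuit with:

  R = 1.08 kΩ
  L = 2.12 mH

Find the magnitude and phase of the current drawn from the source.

Step 1 — Angular frequency: ω = 2π·f = 2π·5410 = 3.399e+04 rad/s.
Step 2 — Component impedances:
  R: Z = R = 1080 Ω
  L: Z = jωL = j·3.399e+04·0.00212 = 0 + j72.06 Ω
Step 3 — Series combination: Z_total = R + L = 1080 + j72.06 Ω = 1082∠3.8° Ω.
Step 4 — Source phasor: V = 81.2∠-59.7° V = 40.97 - j70.11 V.
Step 5 — Ohm's law: I = V / Z_total = (40.97 - j70.11) / (1080 + j72.06) = 0.03345 - j0.06715 A.
Step 6 — Convert to polar: |I| = 0.07502 A, ∠I = -63.5°.

I = 0.07502∠-63.5° A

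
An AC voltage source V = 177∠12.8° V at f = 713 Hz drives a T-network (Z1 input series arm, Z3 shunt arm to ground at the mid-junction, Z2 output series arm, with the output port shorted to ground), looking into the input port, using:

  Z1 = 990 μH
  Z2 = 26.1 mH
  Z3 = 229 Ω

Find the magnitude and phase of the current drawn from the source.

Step 1 — Angular frequency: ω = 2π·f = 2π·713 = 4480 rad/s.
Step 2 — Component impedances:
  Z1: Z = jωL = j·4480·0.00099 = 0 + j4.435 Ω
  Z2: Z = jωL = j·4480·0.0261 = 0 + j116.9 Ω
  Z3: Z = R = 229 Ω
Step 3 — With the output port shorted to ground, the output series arm Z2 runs from the junction to ground; the shunt arm Z3 also runs from the junction to ground. They appear in parallel: Z3 || Z2 = 47.36 + j92.75 Ω.
Step 4 — Series with input arm Z1: Z_in = Z1 + (Z3 || Z2) = 47.36 + j97.18 Ω = 108.1∠64.0° Ω.
Step 5 — Source phasor: V = 177∠12.8° V = 172.6 + j39.21 V.
Step 6 — Ohm's law: I = V / Z_total = (172.6 + j39.21) / (47.36 + j97.18) = 1.025 - j1.276 A.
Step 7 — Convert to polar: |I| = 1.637 A, ∠I = -51.2°.

I = 1.637∠-51.2° A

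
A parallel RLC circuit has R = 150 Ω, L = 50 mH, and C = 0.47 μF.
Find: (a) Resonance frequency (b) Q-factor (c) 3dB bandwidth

Step 1 — Resonance: ω₀ = 1/√(LC) = 1/√(0.05·4.7e-07) = 6523 rad/s.
Step 2 — f₀ = ω₀/(2π) = 1038 Hz.
Step 3 — Parallel Q: Q = R/(ω₀L) = 150/(6523·0.05) = 0.4599.
Step 4 — Bandwidth: Δω = ω₀/Q = 1.418e+04 rad/s; BW = Δω/(2π) = 2258 Hz.

(a) f₀ = 1038 Hz  (b) Q = 0.4599  (c) BW = 2258 Hz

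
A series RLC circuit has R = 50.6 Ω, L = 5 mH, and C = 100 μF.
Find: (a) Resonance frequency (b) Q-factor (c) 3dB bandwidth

Step 1 — Resonance condition Im(Z)=0 gives ω₀ = 1/√(LC).
Step 2 — ω₀ = 1/√(0.005·0.0001) = 1414 rad/s.
Step 3 — f₀ = ω₀/(2π) = 225.1 Hz.
Step 4 — Series Q: Q = ω₀L/R = 1414·0.005/50.6 = 0.1397.
Step 5 — 3dB bandwidth: Δω = ω₀/Q = 1.012e+04 rad/s; BW = Δω/(2π) = 1611 Hz.

(a) f₀ = 225.1 Hz  (b) Q = 0.1397  (c) BW = 1611 Hz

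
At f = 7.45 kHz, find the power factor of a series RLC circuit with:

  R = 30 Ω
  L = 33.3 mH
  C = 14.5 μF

Step 1 — Angular frequency: ω = 2π·f = 2π·7450 = 4.681e+04 rad/s.
Step 2 — Component impedances:
  R: Z = R = 30 Ω
  L: Z = jωL = j·4.681e+04·0.0333 = 0 + j1559 Ω
  C: Z = 1/(jωC) = -j/(ω·C) = 0 - j1.473 Ω
Step 3 — Series combination: Z_total = R + L + C = 30 + j1557 Ω = 1558∠88.9° Ω.
Step 4 — Power factor: PF = cos(φ) = Re(Z)/|Z| = 30/1558 = 0.01926.
Step 5 — Type: Im(Z) = 1557 ⇒ lagging (phase φ = 88.9°).

PF = 0.01926 (lagging, φ = 88.9°)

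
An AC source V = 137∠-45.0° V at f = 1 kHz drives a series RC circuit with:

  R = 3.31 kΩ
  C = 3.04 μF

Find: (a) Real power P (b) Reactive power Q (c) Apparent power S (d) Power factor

Step 1 — Angular frequency: ω = 2π·f = 2π·1000 = 6283 rad/s.
Step 2 — Component impedances:
  R: Z = R = 3310 Ω
  C: Z = 1/(jωC) = -j/(ω·C) = 0 - j52.35 Ω
Step 3 — Series combination: Z_total = R + C = 3310 - j52.35 Ω = 3310∠-0.9° Ω.
Step 4 — Source phasor: V = 137∠-45.0° V = 96.87 - j96.87 V.
Step 5 — Current: I = V / Z = 0.02972 - j0.0288 A = 0.04138∠-44.1° A.
Step 6 — Complex power: S = V·I* = 5.669 - j0.08967 VA.
Step 7 — Real power: P = Re(S) = 5.669 W.
Step 8 — Reactive power: Q = Im(S) = -0.08967 VAR.
Step 9 — Apparent power: |S| = 5.67 VA.
Step 10 — Power factor: PF = P/|S| = 0.9999 (leading).

(a) P = 5.669 W  (b) Q = -0.08967 VAR  (c) S = 5.67 VA  (d) PF = 0.9999 (leading)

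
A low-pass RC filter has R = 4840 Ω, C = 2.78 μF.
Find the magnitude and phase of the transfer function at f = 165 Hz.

Step 1 — Angular frequency: ω = 2π·165 = 1037 rad/s.
Step 2 — Transfer function: H(jω) = 1/(1 + jωRC).
Step 3 — Denominator: 1 + jωRC = 1 + j·1037·4840·2.78e-06 = 1 + j13.95.
Step 4 — H = 0.005113 - j0.07132.
Step 5 — Magnitude: |H| = 0.0715 (-22.9 dB); phase: φ = -85.9°.

|H| = 0.0715 (-22.9 dB), φ = -85.9°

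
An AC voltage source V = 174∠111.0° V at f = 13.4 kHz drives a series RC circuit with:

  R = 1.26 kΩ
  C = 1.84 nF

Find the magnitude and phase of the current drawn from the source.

Step 1 — Angular frequency: ω = 2π·f = 2π·1.34e+04 = 8.419e+04 rad/s.
Step 2 — Component impedances:
  R: Z = R = 1260 Ω
  C: Z = 1/(jωC) = -j/(ω·C) = 0 - j6455 Ω
Step 3 — Series combination: Z_total = R + C = 1260 - j6455 Ω = 6577∠-79.0° Ω.
Step 4 — Source phasor: V = 174∠111.0° V = -62.36 + j162.4 V.
Step 5 — Ohm's law: I = V / Z_total = (-62.36 + j162.4) / (1260 - j6455) = -0.02606 - j0.004574 A.
Step 6 — Convert to polar: |I| = 0.02646 A, ∠I = -170.0°.

I = 0.02646∠-170.0° A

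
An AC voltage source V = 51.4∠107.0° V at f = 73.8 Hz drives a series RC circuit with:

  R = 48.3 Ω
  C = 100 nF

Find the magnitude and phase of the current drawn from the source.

Step 1 — Angular frequency: ω = 2π·f = 2π·73.8 = 463.7 rad/s.
Step 2 — Component impedances:
  R: Z = R = 48.3 Ω
  C: Z = 1/(jωC) = -j/(ω·C) = 0 - j2.157e+04 Ω
Step 3 — Series combination: Z_total = R + C = 48.3 - j2.157e+04 Ω = 2.157e+04∠-89.9° Ω.
Step 4 — Source phasor: V = 51.4∠107.0° V = -15.03 + j49.15 V.
Step 5 — Ohm's law: I = V / Z_total = (-15.03 + j49.15) / (48.3 - j2.157e+04) = -0.002281 - j0.0006917 A.
Step 6 — Convert to polar: |I| = 0.002383 A, ∠I = -163.1°.

I = 0.002383∠-163.1° A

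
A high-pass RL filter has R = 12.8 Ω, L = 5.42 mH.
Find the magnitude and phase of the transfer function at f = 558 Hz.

Step 1 — Angular frequency: ω = 2π·558 = 3506 rad/s.
Step 2 — Transfer function: H(jω) = jωL/(R + jωL).
Step 3 — Numerator jωL = j·19; denominator R + jωL = 12.8 + j19.
Step 4 — H = 0.6879 + j0.4634.
Step 5 — Magnitude: |H| = 0.8294 (-1.6 dB); phase: φ = 34.0°.

|H| = 0.8294 (-1.6 dB), φ = 34.0°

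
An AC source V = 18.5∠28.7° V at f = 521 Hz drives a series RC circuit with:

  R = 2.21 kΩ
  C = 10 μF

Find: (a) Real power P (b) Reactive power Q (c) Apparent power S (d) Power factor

Step 1 — Angular frequency: ω = 2π·f = 2π·521 = 3274 rad/s.
Step 2 — Component impedances:
  R: Z = R = 2210 Ω
  C: Z = 1/(jωC) = -j/(ω·C) = 0 - j30.55 Ω
Step 3 — Series combination: Z_total = R + C = 2210 - j30.55 Ω = 2210∠-0.8° Ω.
Step 4 — Source phasor: V = 18.5∠28.7° V = 16.23 + j8.884 V.
Step 5 — Current: I = V / Z = 0.007286 + j0.004121 A = 0.00837∠29.5° A.
Step 6 — Complex power: S = V·I* = 0.1548 - j0.00214 VA.
Step 7 — Real power: P = Re(S) = 0.1548 W.
Step 8 — Reactive power: Q = Im(S) = -0.00214 VAR.
Step 9 — Apparent power: |S| = 0.1548 VA.
Step 10 — Power factor: PF = P/|S| = 0.9999 (leading).

(a) P = 0.1548 W  (b) Q = -0.00214 VAR  (c) S = 0.1548 VA  (d) PF = 0.9999 (leading)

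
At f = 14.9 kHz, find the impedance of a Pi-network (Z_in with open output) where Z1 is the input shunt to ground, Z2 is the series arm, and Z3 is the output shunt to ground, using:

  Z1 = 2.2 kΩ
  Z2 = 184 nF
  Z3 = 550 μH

Step 1 — Angular frequency: ω = 2π·f = 2π·1.49e+04 = 9.362e+04 rad/s.
Step 2 — Component impedances:
  Z1: Z = R = 2200 Ω
  Z2: Z = 1/(jωC) = -j/(ω·C) = 0 - j58.05 Ω
  Z3: Z = jωL = j·9.362e+04·0.00055 = 0 + j51.49 Ω
Step 3 — With open output, the series arm Z2 and the output shunt Z3 appear in series to ground: Z2 + Z3 = 0 - j6.561 Ω.
Step 4 — Parallel with input shunt Z1: Z_in = Z1 || (Z2 + Z3) = 0.01957 - j6.561 Ω = 6.561∠-89.8° Ω.

Z = 0.01957 - j6.561 Ω = 6.561∠-89.8° Ω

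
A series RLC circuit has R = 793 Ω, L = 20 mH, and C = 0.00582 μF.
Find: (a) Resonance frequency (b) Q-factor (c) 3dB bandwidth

Step 1 — Resonance: ω₀ = 1/√(LC) = 1/√(0.02·5.82e-09) = 9.269e+04 rad/s.
Step 2 — f₀ = ω₀/(2π) = 1.475e+04 Hz.
Step 3 — Series Q: Q = ω₀L/R = 9.269e+04·0.02/793 = 2.338.
Step 4 — Bandwidth: Δω = ω₀/Q = 3.965e+04 rad/s; BW = Δω/(2π) = 6310 Hz.

(a) f₀ = 1.475e+04 Hz  (b) Q = 2.338  (c) BW = 6310 Hz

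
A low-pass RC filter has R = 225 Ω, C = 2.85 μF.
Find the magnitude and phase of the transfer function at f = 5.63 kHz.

Step 1 — Angular frequency: ω = 2π·5630 = 3.537e+04 rad/s.
Step 2 — Transfer function: H(jω) = 1/(1 + jωRC).
Step 3 — Denominator: 1 + jωRC = 1 + j·3.537e+04·225·2.85e-06 = 1 + j22.68.
Step 4 — H = 0.00194 - j0.044.
Step 5 — Magnitude: |H| = 0.04404 (-27.1 dB); phase: φ = -87.5°.

|H| = 0.04404 (-27.1 dB), φ = -87.5°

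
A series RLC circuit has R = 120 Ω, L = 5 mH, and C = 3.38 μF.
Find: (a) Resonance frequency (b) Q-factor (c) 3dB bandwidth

Step 1 — Resonance: ω₀ = 1/√(LC) = 1/√(0.005·3.38e-06) = 7692 rad/s.
Step 2 — f₀ = ω₀/(2π) = 1224 Hz.
Step 3 — Series Q: Q = ω₀L/R = 7692·0.005/120 = 0.3205.
Step 4 — Bandwidth: Δω = ω₀/Q = 2.4e+04 rad/s; BW = Δω/(2π) = 3820 Hz.

(a) f₀ = 1224 Hz  (b) Q = 0.3205  (c) BW = 3820 Hz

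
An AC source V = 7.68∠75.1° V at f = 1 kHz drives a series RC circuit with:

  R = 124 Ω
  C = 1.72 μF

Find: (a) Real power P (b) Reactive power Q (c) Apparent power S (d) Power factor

Step 1 — Angular frequency: ω = 2π·f = 2π·1000 = 6283 rad/s.
Step 2 — Component impedances:
  R: Z = R = 124 Ω
  C: Z = 1/(jωC) = -j/(ω·C) = 0 - j92.53 Ω
Step 3 — Series combination: Z_total = R + C = 124 - j92.53 Ω = 154.7∠-36.7° Ω.
Step 4 — Source phasor: V = 7.68∠75.1° V = 1.975 + j7.422 V.
Step 5 — Current: I = V / Z = -0.01846 + j0.04608 A = 0.04964∠111.8° A.
Step 6 — Complex power: S = V·I* = 0.3055 - j0.228 VA.
Step 7 — Real power: P = Re(S) = 0.3055 W.
Step 8 — Reactive power: Q = Im(S) = -0.228 VAR.
Step 9 — Apparent power: |S| = 0.3812 VA.
Step 10 — Power factor: PF = P/|S| = 0.8014 (leading).

(a) P = 0.3055 W  (b) Q = -0.228 VAR  (c) S = 0.3812 VA  (d) PF = 0.8014 (leading)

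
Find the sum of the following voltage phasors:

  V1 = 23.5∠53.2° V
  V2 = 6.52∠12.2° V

Step 1 — Convert each phasor to rectangular form:
  V1 = 23.5·(cos(53.2°) + j·sin(53.2°)) = 14.08 + j18.82 V
  V2 = 6.52·(cos(12.2°) + j·sin(12.2°)) = 6.373 + j1.378 V
Step 2 — Sum components: V_total = 20.45 + j20.2 V.
Step 3 — Convert to polar: |V_total| = 28.74 V, ∠V_total = 44.6°.

V_total = 28.74∠44.6° V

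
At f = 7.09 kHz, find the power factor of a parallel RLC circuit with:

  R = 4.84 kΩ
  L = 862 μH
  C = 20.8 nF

Step 1 — Angular frequency: ω = 2π·f = 2π·7090 = 4.455e+04 rad/s.
Step 2 — Component impedances:
  R: Z = R = 4840 Ω
  L: Z = jωL = j·4.455e+04·0.000862 = 0 + j38.4 Ω
  C: Z = 1/(jωC) = -j/(ω·C) = 0 - j1079 Ω
Step 3 — Parallel combination: 1/Z_total = 1/R + 1/L + 1/C; Z_total = 0.3275 + j39.81 Ω = 39.82∠89.5° Ω.
Step 4 — Power factor: PF = cos(φ) = Re(Z)/|Z| = 0.32754/39.816 = 0.008226.
Step 5 — Type: Im(Z) = 39.81 ⇒ lagging (phase φ = 89.5°).

PF = 0.008226 (lagging, φ = 89.5°)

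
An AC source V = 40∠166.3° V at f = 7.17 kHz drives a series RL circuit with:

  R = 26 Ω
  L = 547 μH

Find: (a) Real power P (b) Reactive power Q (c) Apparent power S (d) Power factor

Step 1 — Angular frequency: ω = 2π·f = 2π·7170 = 4.505e+04 rad/s.
Step 2 — Component impedances:
  R: Z = R = 26 Ω
  L: Z = jωL = j·4.505e+04·0.000547 = 0 + j24.64 Ω
Step 3 — Series combination: Z_total = R + L = 26 + j24.64 Ω = 35.82∠43.5° Ω.
Step 4 — Source phasor: V = 40∠166.3° V = -38.86 + j9.474 V.
Step 5 — Current: I = V / Z = -0.6055 + j0.9382 A = 1.117∠122.8° A.
Step 6 — Complex power: S = V·I* = 32.42 + j30.73 VA.
Step 7 — Real power: P = Re(S) = 32.42 W.
Step 8 — Reactive power: Q = Im(S) = 30.73 VAR.
Step 9 — Apparent power: |S| = 44.66 VA.
Step 10 — Power factor: PF = P/|S| = 0.7258 (lagging).

(a) P = 32.42 W  (b) Q = 30.73 VAR  (c) S = 44.66 VA  (d) PF = 0.7258 (lagging)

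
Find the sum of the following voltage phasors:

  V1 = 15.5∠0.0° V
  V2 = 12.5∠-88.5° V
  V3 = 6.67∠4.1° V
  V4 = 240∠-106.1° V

Step 1 — Convert each phasor to rectangular form:
  V1 = 15.5·(cos(0.0°) + j·sin(0.0°)) = 15.5 V
  V2 = 12.5·(cos(-88.5°) + j·sin(-88.5°)) = 0.3272 - j12.5 V
  V3 = 6.67·(cos(4.1°) + j·sin(4.1°)) = 6.653 + j0.4769 V
  V4 = 240·(cos(-106.1°) + j·sin(-106.1°)) = -66.56 - j230.6 V
Step 2 — Sum components: V_total = -44.08 - j242.6 V.
Step 3 — Convert to polar: |V_total| = 246.6 V, ∠V_total = -100.3°.

V_total = 246.6∠-100.3° V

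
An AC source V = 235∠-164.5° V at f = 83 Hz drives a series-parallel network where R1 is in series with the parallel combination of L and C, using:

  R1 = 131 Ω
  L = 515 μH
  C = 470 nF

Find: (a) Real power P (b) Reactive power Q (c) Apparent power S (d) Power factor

Step 1 — Angular frequency: ω = 2π·f = 2π·83 = 521.5 rad/s.
Step 2 — Component impedances:
  R1: Z = R = 131 Ω
  L: Z = jωL = j·521.5·0.000515 = 0 + j0.2686 Ω
  C: Z = 1/(jωC) = -j/(ω·C) = 0 - j4080 Ω
Step 3 — Parallel branch: L || C = 1/(1/L + 1/C) = 0 + j0.2686 Ω.
Step 4 — Series with R1: Z_total = R1 + (L || C) = 131 + j0.2686 Ω = 131∠0.1° Ω.
Step 5 — Source phasor: V = 235∠-164.5° V = -226.5 - j62.8 V.
Step 6 — Current: I = V / Z = -1.73 - j0.4759 A = 1.794∠-164.6° A.
Step 7 — Complex power: S = V·I* = 421.6 + j0.8643 VA.
Step 8 — Real power: P = Re(S) = 421.6 W.
Step 9 — Reactive power: Q = Im(S) = 0.8643 VAR.
Step 10 — Apparent power: |S| = 421.6 VA.
Step 11 — Power factor: PF = P/|S| = 1 (lagging).

(a) P = 421.6 W  (b) Q = 0.8643 VAR  (c) S = 421.6 VA  (d) PF = 1 (lagging)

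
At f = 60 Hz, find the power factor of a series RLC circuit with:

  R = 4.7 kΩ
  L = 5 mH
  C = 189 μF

Step 1 — Angular frequency: ω = 2π·f = 2π·60 = 377 rad/s.
Step 2 — Component impedances:
  R: Z = R = 4700 Ω
  L: Z = jωL = j·377·0.005 = 0 + j1.885 Ω
  C: Z = 1/(jωC) = -j/(ω·C) = 0 - j14.03 Ω
Step 3 — Series combination: Z_total = R + L + C = 4700 - j12.15 Ω = 4700∠-0.1° Ω.
Step 4 — Power factor: PF = cos(φ) = Re(Z)/|Z| = 4700/4700 = 1.
Step 5 — Type: Im(Z) = -12.15 ⇒ leading (phase φ = -0.1°).

PF = 1 (leading, φ = -0.1°)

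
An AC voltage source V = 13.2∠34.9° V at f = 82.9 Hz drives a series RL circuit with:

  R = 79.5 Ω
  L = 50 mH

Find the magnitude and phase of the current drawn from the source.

Step 1 — Angular frequency: ω = 2π·f = 2π·82.9 = 520.9 rad/s.
Step 2 — Component impedances:
  R: Z = R = 79.5 Ω
  L: Z = jωL = j·520.9·0.05 = 0 + j26.04 Ω
Step 3 — Series combination: Z_total = R + L = 79.5 + j26.04 Ω = 83.66∠18.1° Ω.
Step 4 — Source phasor: V = 13.2∠34.9° V = 10.83 + j7.552 V.
Step 5 — Ohm's law: I = V / Z_total = (10.83 + j7.552) / (79.5 + j26.04) = 0.1511 + j0.0455 A.
Step 6 — Convert to polar: |I| = 0.1578 A, ∠I = 16.8°.

I = 0.1578∠16.8° A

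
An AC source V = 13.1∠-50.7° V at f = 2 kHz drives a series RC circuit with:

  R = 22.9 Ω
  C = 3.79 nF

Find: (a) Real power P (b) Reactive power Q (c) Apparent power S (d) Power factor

Step 1 — Angular frequency: ω = 2π·f = 2π·2000 = 1.257e+04 rad/s.
Step 2 — Component impedances:
  R: Z = R = 22.9 Ω
  C: Z = 1/(jωC) = -j/(ω·C) = 0 - j2.1e+04 Ω
Step 3 — Series combination: Z_total = R + C = 22.9 - j2.1e+04 Ω = 2.1e+04∠-89.9° Ω.
Step 4 — Source phasor: V = 13.1∠-50.7° V = 8.297 - j10.14 V.
Step 5 — Current: I = V / Z = 0.0004832 + j0.0003946 A = 0.0006239∠39.2° A.
Step 6 — Complex power: S = V·I* = 8.914e-06 - j0.008173 VA.
Step 7 — Real power: P = Re(S) = 8.914e-06 W.
Step 8 — Reactive power: Q = Im(S) = -0.008173 VAR.
Step 9 — Apparent power: |S| = 0.008173 VA.
Step 10 — Power factor: PF = P/|S| = 0.001091 (leading).

(a) P = 8.914e-06 W  (b) Q = -0.008173 VAR  (c) S = 0.008173 VA  (d) PF = 0.001091 (leading)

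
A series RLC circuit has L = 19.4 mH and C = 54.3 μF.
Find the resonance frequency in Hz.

Step 1 — Resonance condition Im(Z)=0 gives ω₀ = 1/√(LC).
Step 2 — ω₀ = 1/√(0.0194·5.43e-05) = 974.3 rad/s.
Step 3 — f₀ = ω₀/(2π) = 155.1 Hz.

f₀ = 155.1 Hz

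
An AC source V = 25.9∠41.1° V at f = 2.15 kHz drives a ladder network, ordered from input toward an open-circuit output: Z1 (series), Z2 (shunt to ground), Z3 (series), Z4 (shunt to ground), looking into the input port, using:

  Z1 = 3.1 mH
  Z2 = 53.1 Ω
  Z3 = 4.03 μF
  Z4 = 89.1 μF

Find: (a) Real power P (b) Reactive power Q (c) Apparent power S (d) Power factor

Step 1 — Angular frequency: ω = 2π·f = 2π·2150 = 1.351e+04 rad/s.
Step 2 — Component impedances:
  Z1: Z = jωL = j·1.351e+04·0.0031 = 0 + j41.88 Ω
  Z2: Z = R = 53.1 Ω
  Z3: Z = 1/(jωC) = -j/(ω·C) = 0 - j18.37 Ω
  Z4: Z = 1/(jωC) = -j/(ω·C) = 0 - j0.8308 Ω
Step 3 — Ladder network (open output): work backward from the far end, alternating series and parallel combinations. Z_in = 6.139 + j24.9 Ω = 25.64∠76.1° Ω.
Step 4 — Source phasor: V = 25.9∠41.1° V = 19.52 + j17.03 V.
Step 5 — Current: I = V / Z = 0.8269 - j0.58 A = 1.01∠-35.0° A.
Step 6 — Complex power: S = V·I* = 6.263 + j25.4 VA.
Step 7 — Real power: P = Re(S) = 6.263 W.
Step 8 — Reactive power: Q = Im(S) = 25.4 VAR.
Step 9 — Apparent power: |S| = 26.16 VA.
Step 10 — Power factor: PF = P/|S| = 0.2394 (lagging).

(a) P = 6.263 W  (b) Q = 25.4 VAR  (c) S = 26.16 VA  (d) PF = 0.2394 (lagging)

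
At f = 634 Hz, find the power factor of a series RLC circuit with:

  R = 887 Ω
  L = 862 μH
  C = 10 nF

Step 1 — Angular frequency: ω = 2π·f = 2π·634 = 3984 rad/s.
Step 2 — Component impedances:
  R: Z = R = 887 Ω
  L: Z = jωL = j·3984·0.000862 = 0 + j3.434 Ω
  C: Z = 1/(jωC) = -j/(ω·C) = 0 - j2.51e+04 Ω
Step 3 — Series combination: Z_total = R + L + C = 887 - j2.51e+04 Ω = 2.512e+04∠-88.0° Ω.
Step 4 — Power factor: PF = cos(φ) = Re(Z)/|Z| = 887/25116 = 0.03532.
Step 5 — Type: Im(Z) = -2.51e+04 ⇒ leading (phase φ = -88.0°).

PF = 0.03532 (leading, φ = -88.0°)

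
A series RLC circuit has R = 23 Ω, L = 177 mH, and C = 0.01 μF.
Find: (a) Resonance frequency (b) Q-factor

Step 1 — Resonance condition Im(Z)=0 gives ω₀ = 1/√(LC).
Step 2 — ω₀ = 1/√(0.177·1e-08) = 2.377e+04 rad/s.
Step 3 — f₀ = ω₀/(2π) = 3783 Hz.
Step 4 — Series Q: Q = ω₀L/R = 2.377e+04·0.177/23 = 182.9.

(a) f₀ = 3783 Hz  (b) Q = 182.9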